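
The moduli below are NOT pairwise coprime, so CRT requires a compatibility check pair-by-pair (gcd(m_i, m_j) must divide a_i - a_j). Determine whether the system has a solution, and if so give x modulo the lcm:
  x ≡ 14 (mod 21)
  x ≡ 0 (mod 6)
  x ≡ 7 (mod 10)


Moduli 21, 6, 10 are not pairwise coprime, so CRT works modulo lcm(m_i) when all pairwise compatibility conditions hold.
Pairwise compatibility: gcd(m_i, m_j) must divide a_i - a_j for every pair.
Merge one congruence at a time:
  Start: x ≡ 14 (mod 21).
  Combine with x ≡ 0 (mod 6): gcd(21, 6) = 3, and 0 - 14 = -14 is NOT divisible by 3.
    ⇒ system is inconsistent (no integer solution).

No solution (the system is inconsistent).


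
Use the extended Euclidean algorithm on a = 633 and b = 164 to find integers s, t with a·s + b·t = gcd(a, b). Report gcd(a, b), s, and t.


Euclidean algorithm on (633, 164) — divide until remainder is 0:
  633 = 3 · 164 + 141
  164 = 1 · 141 + 23
  141 = 6 · 23 + 3
  23 = 7 · 3 + 2
  3 = 1 · 2 + 1
  2 = 2 · 1 + 0
gcd(633, 164) = 1.
Track Bezout coefficients alongside the remainders: start with r₀ = 633 = a·1 + b·0 (s = 1, t = 0) and r₁ = 164 = a·0 + b·1 (s = 0, t = 1); each new remainder r_{k+1} = r_{k-1} − q_k·r_k inherits s_{k+1} = s_{k-1} − q_k·s_k, t_{k+1} = t_{k-1} − q_k·t_k, so r_k = a·s_k + b·t_k at every step:
  q = 3: r = 141, s = 1 − 3·0 = 1, t = 0 − 3·1 = -3  (check: 633·1 + 164·(-3) = 141)
  q = 1: r = 23, s = 0 − 1·1 = -1, t = 1 − 1·(-3) = 4  (check: 633·(-1) + 164·4 = 23)
  q = 6: r = 3, s = 1 − 6·(-1) = 7, t = -3 − 6·4 = -27  (check: 633·7 + 164·(-27) = 3)
  q = 7: r = 2, s = -1 − 7·7 = -50, t = 4 − 7·(-27) = 193  (check: 633·(-50) + 164·193 = 2)
  q = 1: r = 1, s = 7 − 1·(-50) = 57, t = -27 − 1·193 = -220  (check: 633·57 + 164·(-220) = 1)
The row with r = 1 (the gcd) gives the Bezout coefficients s = 57, t = -220.
Result: 633 · (57) + 164 · (-220) = 1.

gcd(633, 164) = 1; s = 57, t = -220 (check: 633·57 + 164·(-220) = 1).


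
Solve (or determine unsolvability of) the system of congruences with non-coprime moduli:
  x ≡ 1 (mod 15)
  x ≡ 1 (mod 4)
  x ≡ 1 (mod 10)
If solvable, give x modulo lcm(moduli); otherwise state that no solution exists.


Moduli 15, 4, 10 are not pairwise coprime, so CRT works modulo lcm(m_i) when all pairwise compatibility conditions hold.
Pairwise compatibility: gcd(m_i, m_j) must divide a_i - a_j for every pair.
Merge one congruence at a time:
  Start: x ≡ 1 (mod 15).
  Combine with x ≡ 1 (mod 4): gcd(15, 4) = 1; 1 - 1 = 0, which IS divisible by 1, so compatible.
    Write x = 1 + 15·t and substitute into x ≡ 1 (mod 4): 15·t ≡ 1 − 1 = 0 (mod 4).
    Reduce coefficients mod 4: 3·t ≡ 0 (mod 4).
    The inverse of 3 mod 4 is 3 (since 3·3 = 9 = 2·4 + 1), so t ≡ 3·0 = 0 ≡ 0 (mod 4).
    Then x = 1 + 15·0 = 1, valid modulo lcm(15, 4) = 60: x ≡ 1 (mod 60).
  Combine with x ≡ 1 (mod 10): gcd(60, 10) = 10; 1 - 1 = 0, which IS divisible by 10, so compatible.
    Write x = 1 + 60·t and substitute into x ≡ 1 (mod 10): 60·t ≡ 1 − 1 = 0 (mod 10).
    Divide the congruence (and modulus) by g = 10: 6·t ≡ 0 (mod 1).
    Modulo 1 every t works; take t = 0.
    Then x = 1 + 60·0 = 1, valid modulo lcm(60, 10) = 60: x ≡ 1 (mod 60).
Verify: 1 mod 15 = 1, 1 mod 4 = 1, 1 mod 10 = 1.

x ≡ 1 (mod 60).


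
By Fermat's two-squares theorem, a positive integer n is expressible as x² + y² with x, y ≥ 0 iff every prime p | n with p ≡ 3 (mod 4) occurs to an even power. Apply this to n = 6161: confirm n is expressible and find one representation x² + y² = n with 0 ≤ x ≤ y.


Step 1: Factor n = 6161 = 61 · 101.
Step 2: Check the mod-4 condition on each prime factor: 61 ≡ 1 (mod 4), exponent 1; 101 ≡ 1 (mod 4), exponent 1.
All primes ≡ 3 (mod 4) appear to even exponent (or don't appear), so by the two-squares theorem n IS expressible as a sum of two squares.
Step 3: Build a representation. Here n = 61 · 101 is a product of primes ≡ 1 (mod 4). Each prime p ≡ 1 (mod 4) is itself a sum of two squares; find a² by testing p − a² for a perfect square:
  61: 61 − 1² = 60, 61 − 2² = 57, 61 − 3² = 52, 61 − 4² = 45, 61 − 5² = 36 = 6² ⇒ 61 = 5² + 6².
  101: 101 − 1² = 100 = 10² ⇒ 101 = 1² + 10².
  Combine using the Brahmagupta–Fibonacci identity (a² + b²)(c² + d²) = (ac − bd)² + (ad + bc)² = (ac + bd)² + (ad − bc)²:
  61 · 101 = 6161: from (5² + 6²)(1² + 10²), take (5·1 − 6·10, 5·10 + 6·1) = (5 − 60, 50 + 6) = (-55, 56); dropping signs (only squares matter) gives (55, 56); check 55² + 56² = 3025 + 3136 = 6161 ✓.
Step 4: Order so x ≤ y and verify: 55² + 56² = 3025 + 3136 = 6161 = n. ✓

n = 6161 = 55² + 56² (one valid representation with x ≤ y).


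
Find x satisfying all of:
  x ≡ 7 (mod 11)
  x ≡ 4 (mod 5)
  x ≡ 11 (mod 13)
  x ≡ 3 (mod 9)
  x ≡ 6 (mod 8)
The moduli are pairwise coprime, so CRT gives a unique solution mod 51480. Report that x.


Product of moduli M = 11 · 5 · 13 · 9 · 8 = 51480.
Merge one congruence at a time:
  Start: x ≡ 7 (mod 11).
  Combine with x ≡ 4 (mod 5); new modulus lcm = 55.
    Write x = 7 + 11·t and substitute into x ≡ 4 (mod 5): 11·t ≡ 4 − 7 = -3 (mod 5).
    Reduce coefficients mod 5: 1·t ≡ 2 (mod 5).
    So t ≡ 2 (mod 5).
    Then x = 7 + 11·2 = 29, valid modulo lcm(11, 5) = 55: x ≡ 29 (mod 55).
  Combine with x ≡ 11 (mod 13); new modulus lcm = 715.
    Write x = 29 + 55·t and substitute into x ≡ 11 (mod 13): 55·t ≡ 11 − 29 = -18 (mod 13).
    Reduce coefficients mod 13: 3·t ≡ 8 (mod 13).
    The inverse of 3 mod 13 is 9 (since 3·9 = 27 = 2·13 + 1), so t ≡ 9·8 = 72 ≡ 7 (mod 13).
    Then x = 29 + 55·7 = 414, valid modulo lcm(55, 13) = 715: x ≡ 414 (mod 715).
  Combine with x ≡ 3 (mod 9); new modulus lcm = 6435.
    Write x = 414 + 715·t and substitute into x ≡ 3 (mod 9): 715·t ≡ 3 − 414 = -411 (mod 9).
    Reduce coefficients mod 9: 4·t ≡ 3 (mod 9).
    The inverse of 4 mod 9 is 7 (since 4·7 = 28 = 3·9 + 1), so t ≡ 7·3 = 21 ≡ 3 (mod 9).
    Then x = 414 + 715·3 = 2559, valid modulo lcm(715, 9) = 6435: x ≡ 2559 (mod 6435).
  Combine with x ≡ 6 (mod 8); new modulus lcm = 51480.
    Write x = 2559 + 6435·t and substitute into x ≡ 6 (mod 8): 6435·t ≡ 6 − 2559 = -2553 (mod 8).
    Reduce coefficients mod 8: 3·t ≡ 7 (mod 8).
    The inverse of 3 mod 8 is 3 (since 3·3 = 9 = 1·8 + 1), so t ≡ 3·7 = 21 ≡ 5 (mod 8).
    Then x = 2559 + 6435·5 = 34734, valid modulo lcm(6435, 8) = 51480: x ≡ 34734 (mod 51480).
Verify against each original: 34734 mod 11 = 7, 34734 mod 5 = 4, 34734 mod 13 = 11, 34734 mod 9 = 3, 34734 mod 8 = 6.

x ≡ 34734 (mod 51480).


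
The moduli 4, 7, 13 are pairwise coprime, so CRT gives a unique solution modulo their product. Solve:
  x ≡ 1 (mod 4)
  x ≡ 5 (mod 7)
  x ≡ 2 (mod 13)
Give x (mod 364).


Moduli 4, 7, 13 are pairwise coprime; by CRT there is a unique solution modulo M = 4 · 7 · 13 = 364.
Solve pairwise, accumulating the modulus:
  Start with x ≡ 1 (mod 4).
  Combine with x ≡ 5 (mod 7): since gcd(4, 7) = 1, we get a unique residue mod 28.
    Write x = 1 + 4·t and substitute into x ≡ 5 (mod 7): 4·t ≡ 5 − 1 = 4 (mod 7).
    The inverse of 4 mod 7 is 2 (since 4·2 = 8 = 1·7 + 1), so t ≡ 2·4 = 8 ≡ 1 (mod 7).
    Then x = 1 + 4·1 = 5, valid modulo lcm(4, 7) = 28: x ≡ 5 (mod 28).
  Combine with x ≡ 2 (mod 13): since gcd(28, 13) = 1, we get a unique residue mod 364.
    Write x = 5 + 28·t and substitute into x ≡ 2 (mod 13): 28·t ≡ 2 − 5 = -3 (mod 13).
    Reduce coefficients mod 13: 2·t ≡ 10 (mod 13).
    The inverse of 2 mod 13 is 7 (since 2·7 = 14 = 1·13 + 1), so t ≡ 7·10 = 70 ≡ 5 (mod 13).
    Then x = 5 + 28·5 = 145, valid modulo lcm(28, 13) = 364: x ≡ 145 (mod 364).
Verify: 145 mod 4 = 1 ✓, 145 mod 7 = 5 ✓, 145 mod 13 = 2 ✓.

x ≡ 145 (mod 364).


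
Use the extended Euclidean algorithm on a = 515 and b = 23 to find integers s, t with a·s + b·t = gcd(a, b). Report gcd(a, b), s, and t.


Euclidean algorithm on (515, 23) — divide until remainder is 0:
  515 = 22 · 23 + 9
  23 = 2 · 9 + 5
  9 = 1 · 5 + 4
  5 = 1 · 4 + 1
  4 = 4 · 1 + 0
gcd(515, 23) = 1.
Track Bezout coefficients alongside the remainders: start with r₀ = 515 = a·1 + b·0 (s = 1, t = 0) and r₁ = 23 = a·0 + b·1 (s = 0, t = 1); each new remainder r_{k+1} = r_{k-1} − q_k·r_k inherits s_{k+1} = s_{k-1} − q_k·s_k, t_{k+1} = t_{k-1} − q_k·t_k, so r_k = a·s_k + b·t_k at every step:
  q = 22: r = 9, s = 1 − 22·0 = 1, t = 0 − 22·1 = -22  (check: 515·1 + 23·(-22) = 9)
  q = 2: r = 5, s = 0 − 2·1 = -2, t = 1 − 2·(-22) = 45  (check: 515·(-2) + 23·45 = 5)
  q = 1: r = 4, s = 1 − 1·(-2) = 3, t = -22 − 1·45 = -67  (check: 515·3 + 23·(-67) = 4)
  q = 1: r = 1, s = -2 − 1·3 = -5, t = 45 − 1·(-67) = 112  (check: 515·(-5) + 23·112 = 1)
The row with r = 1 (the gcd) gives the Bezout coefficients s = -5, t = 112.
Result: 515 · (-5) + 23 · (112) = 1.

gcd(515, 23) = 1; s = -5, t = 112 (check: 515·(-5) + 23·112 = 1).


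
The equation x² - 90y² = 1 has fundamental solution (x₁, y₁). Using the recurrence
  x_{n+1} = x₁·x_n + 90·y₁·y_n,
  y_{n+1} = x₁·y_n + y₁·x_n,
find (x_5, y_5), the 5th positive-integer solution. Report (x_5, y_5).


Step 1: Find the fundamental solution (x₁, y₁) of x² - 90y² = 1.
  Expand √90 as a continued fraction. a₀ = ⌊√90⌋ = 9; iterate m_{k+1} = d_k·a_k − m_k, d_{k+1} = (90 − m_{k+1}²)/d_k, a_{k+1} = ⌊(a₀ + m_{k+1})/d_{k+1}⌋ (starting m₀ = 0, d₀ = 1), with convergents p_k = a_k·p_{k-1} + p_{k-2}, q_k = a_k·q_{k-1} + q_{k-2} (p₋₁ = 1, q₋₁ = 0):
  k = 0: a₀ = 9; p₀/q₀ = 9/1; p₀² − 90·q₀² = 81 − 90 = -9.
  k = 1: m = 9, d = 9, a = ⌊(9 + 9)/9⌋ = 2; p/q = (2·9 + 1)/(2·1 + 0) = 19/2; p² − 90·q² = 361 − 360 = 1.
  The first convergent with p² − 90·q² = 1 gives the fundamental solution (x₁, y₁) = (19, 2).
Step 2: Apply the recurrence (x_{n+1}, y_{n+1}) = (x₁x_n + 90y₁y_n, x₁y_n + y₁x_n) repeatedly.
  From (x_1, y_1) = (19, 2): x_2 = 19·19 + 90·2·2 = 721; y_2 = 19·2 + 2·19 = 76.
  From (x_2, y_2) = (721, 76): x_3 = 19·721 + 90·2·76 = 27379; y_3 = 19·76 + 2·721 = 2886.
  From (x_3, y_3) = (27379, 2886): x_4 = 19·27379 + 90·2·2886 = 1039681; y_4 = 19·2886 + 2·27379 = 109592.
  From (x_4, y_4) = (1039681, 109592): x_5 = 19·1039681 + 90·2·109592 = 39480499; y_5 = 19·109592 + 2·1039681 = 4161610.
Step 3: Verify x_5² - 90·y_5² = 1558709801289001 - 1558709801289000 = 1 (should be 1). ✓

(x_1, y_1) = (19, 2); (x_5, y_5) = (39480499, 4161610).


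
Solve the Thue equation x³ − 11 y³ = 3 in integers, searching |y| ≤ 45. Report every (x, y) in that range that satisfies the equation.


The equation is x³ - 11y³ = 3. For fixed y, x³ = 11·y³ + 3, so a solution requires the RHS to be a perfect cube.
Strategy: iterate y from -45 to 45, compute RHS = 11·y³ + 3, and check whether it is a (positive or negative) perfect cube.
Check small values of y:
  y = 0: RHS = 3 is not a perfect cube.
  y = 1: RHS = 14 is not a perfect cube.
  y = -1: RHS = -8 = (-2)³ ⇒ x = -2 works.
  y = 2: RHS = 91 is not a perfect cube.
  y = -2: RHS = -85 is not a perfect cube.
  y = 3: RHS = 300 is not a perfect cube.
  y = -3: RHS = -294 is not a perfect cube.
Continuing the search up to |y| = 45 finds no further solutions beyond those listed.
Collected solutions: (-2, -1).

Solutions (with |y| ≤ 45): (-2, -1).


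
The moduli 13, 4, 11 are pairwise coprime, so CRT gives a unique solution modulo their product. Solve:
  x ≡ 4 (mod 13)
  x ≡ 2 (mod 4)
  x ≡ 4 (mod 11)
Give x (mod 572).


Moduli 13, 4, 11 are pairwise coprime; by CRT there is a unique solution modulo M = 13 · 4 · 11 = 572.
Solve pairwise, accumulating the modulus:
  Start with x ≡ 4 (mod 13).
  Combine with x ≡ 2 (mod 4): since gcd(13, 4) = 1, we get a unique residue mod 52.
    Write x = 4 + 13·t and substitute into x ≡ 2 (mod 4): 13·t ≡ 2 − 4 = -2 (mod 4).
    Reduce coefficients mod 4: 1·t ≡ 2 (mod 4).
    So t ≡ 2 (mod 4).
    Then x = 4 + 13·2 = 30, valid modulo lcm(13, 4) = 52: x ≡ 30 (mod 52).
  Combine with x ≡ 4 (mod 11): since gcd(52, 11) = 1, we get a unique residue mod 572.
    Write x = 30 + 52·t and substitute into x ≡ 4 (mod 11): 52·t ≡ 4 − 30 = -26 (mod 11).
    Reduce coefficients mod 11: 8·t ≡ 7 (mod 11).
    The inverse of 8 mod 11 is 7 (since 8·7 = 56 = 5·11 + 1), so t ≡ 7·7 = 49 ≡ 5 (mod 11).
    Then x = 30 + 52·5 = 290, valid modulo lcm(52, 11) = 572: x ≡ 290 (mod 572).
Verify: 290 mod 13 = 4 ✓, 290 mod 4 = 2 ✓, 290 mod 11 = 4 ✓.

x ≡ 290 (mod 572).


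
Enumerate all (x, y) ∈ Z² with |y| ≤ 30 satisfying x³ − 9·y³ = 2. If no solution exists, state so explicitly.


The equation is x³ - 9y³ = 2. For fixed y, x³ = 9·y³ + 2, so a solution requires the RHS to be a perfect cube.
Strategy: iterate y from -30 to 30, compute RHS = 9·y³ + 2, and check whether it is a (positive or negative) perfect cube.
Check small values of y:
  y = 0: RHS = 2 is not a perfect cube.
  y = 1: RHS = 11 is not a perfect cube.
  y = -1: RHS = -7 is not a perfect cube.
  y = 2: RHS = 74 is not a perfect cube.
  y = -2: RHS = -70 is not a perfect cube.
  y = 3: RHS = 245 is not a perfect cube.
  y = -3: RHS = -241 is not a perfect cube.
Continuing the search up to |y| = 30 finds no solutions either.
No (x, y) in the scanned range satisfies the equation.

No integer solutions with |y| ≤ 30.


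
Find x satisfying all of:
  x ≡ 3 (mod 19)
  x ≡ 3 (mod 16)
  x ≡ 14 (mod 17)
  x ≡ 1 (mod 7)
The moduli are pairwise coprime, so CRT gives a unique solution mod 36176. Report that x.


Product of moduli M = 19 · 16 · 17 · 7 = 36176.
Merge one congruence at a time:
  Start: x ≡ 3 (mod 19).
  Combine with x ≡ 3 (mod 16); new modulus lcm = 304.
    Write x = 3 + 19·t and substitute into x ≡ 3 (mod 16): 19·t ≡ 3 − 3 = 0 (mod 16).
    Reduce coefficients mod 16: 3·t ≡ 0 (mod 16).
    The inverse of 3 mod 16 is 11 (since 3·11 = 33 = 2·16 + 1), so t ≡ 11·0 = 0 ≡ 0 (mod 16).
    Then x = 3 + 19·0 = 3, valid modulo lcm(19, 16) = 304: x ≡ 3 (mod 304).
  Combine with x ≡ 14 (mod 17); new modulus lcm = 5168.
    Write x = 3 + 304·t and substitute into x ≡ 14 (mod 17): 304·t ≡ 14 − 3 = 11 (mod 17).
    Reduce coefficients mod 17: 15·t ≡ 11 (mod 17).
    The inverse of 15 mod 17 is 8 (since 15·8 = 120 = 7·17 + 1), so t ≡ 8·11 = 88 ≡ 3 (mod 17).
    Then x = 3 + 304·3 = 915, valid modulo lcm(304, 17) = 5168: x ≡ 915 (mod 5168).
  Combine with x ≡ 1 (mod 7); new modulus lcm = 36176.
    Write x = 915 + 5168·t and substitute into x ≡ 1 (mod 7): 5168·t ≡ 1 − 915 = -914 (mod 7).
    Reduce coefficients mod 7: 2·t ≡ 3 (mod 7).
    The inverse of 2 mod 7 is 4 (since 2·4 = 8 = 1·7 + 1), so t ≡ 4·3 = 12 ≡ 5 (mod 7).
    Then x = 915 + 5168·5 = 26755, valid modulo lcm(5168, 7) = 36176: x ≡ 26755 (mod 36176).
Verify against each original: 26755 mod 19 = 3, 26755 mod 16 = 3, 26755 mod 17 = 14, 26755 mod 7 = 1.

x ≡ 26755 (mod 36176).


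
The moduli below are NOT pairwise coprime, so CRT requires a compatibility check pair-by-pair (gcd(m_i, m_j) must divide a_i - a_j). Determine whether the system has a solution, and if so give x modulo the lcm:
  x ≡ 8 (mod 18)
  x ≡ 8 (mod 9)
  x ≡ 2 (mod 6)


Moduli 18, 9, 6 are not pairwise coprime, so CRT works modulo lcm(m_i) when all pairwise compatibility conditions hold.
Pairwise compatibility: gcd(m_i, m_j) must divide a_i - a_j for every pair.
Merge one congruence at a time:
  Start: x ≡ 8 (mod 18).
  Combine with x ≡ 8 (mod 9): gcd(18, 9) = 9; 8 - 8 = 0, which IS divisible by 9, so compatible.
    Write x = 8 + 18·t and substitute into x ≡ 8 (mod 9): 18·t ≡ 8 − 8 = 0 (mod 9).
    Divide the congruence (and modulus) by g = 9: 2·t ≡ 0 (mod 1).
    Modulo 1 every t works; take t = 0.
    Then x = 8 + 18·0 = 8, valid modulo lcm(18, 9) = 18: x ≡ 8 (mod 18).
  Combine with x ≡ 2 (mod 6): gcd(18, 6) = 6; 2 - 8 = -6, which IS divisible by 6, so compatible.
    Write x = 8 + 18·t and substitute into x ≡ 2 (mod 6): 18·t ≡ 2 − 8 = -6 (mod 6).
    Divide the congruence (and modulus) by g = 6: 3·t ≡ -1 (mod 1).
    Modulo 1 every t works; take t = 0.
    Then x = 8 + 18·0 = 8, valid modulo lcm(18, 6) = 18: x ≡ 8 (mod 18).
Verify: 8 mod 18 = 8, 8 mod 9 = 8, 8 mod 6 = 2.

x ≡ 8 (mod 18).


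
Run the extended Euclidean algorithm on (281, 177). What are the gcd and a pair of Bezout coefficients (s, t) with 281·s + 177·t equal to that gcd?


Euclidean algorithm on (281, 177) — divide until remainder is 0:
  281 = 1 · 177 + 104
  177 = 1 · 104 + 73
  104 = 1 · 73 + 31
  73 = 2 · 31 + 11
  31 = 2 · 11 + 9
  11 = 1 · 9 + 2
  9 = 4 · 2 + 1
  2 = 2 · 1 + 0
gcd(281, 177) = 1.
Track Bezout coefficients alongside the remainders: start with r₀ = 281 = a·1 + b·0 (s = 1, t = 0) and r₁ = 177 = a·0 + b·1 (s = 0, t = 1); each new remainder r_{k+1} = r_{k-1} − q_k·r_k inherits s_{k+1} = s_{k-1} − q_k·s_k, t_{k+1} = t_{k-1} − q_k·t_k, so r_k = a·s_k + b·t_k at every step:
  q = 1: r = 104, s = 1 − 1·0 = 1, t = 0 − 1·1 = -1  (check: 281·1 + 177·(-1) = 104)
  q = 1: r = 73, s = 0 − 1·1 = -1, t = 1 − 1·(-1) = 2  (check: 281·(-1) + 177·2 = 73)
  q = 1: r = 31, s = 1 − 1·(-1) = 2, t = -1 − 1·2 = -3  (check: 281·2 + 177·(-3) = 31)
  q = 2: r = 11, s = -1 − 2·2 = -5, t = 2 − 2·(-3) = 8  (check: 281·(-5) + 177·8 = 11)
  q = 2: r = 9, s = 2 − 2·(-5) = 12, t = -3 − 2·8 = -19  (check: 281·12 + 177·(-19) = 9)
  q = 1: r = 2, s = -5 − 1·12 = -17, t = 8 − 1·(-19) = 27  (check: 281·(-17) + 177·27 = 2)
  q = 4: r = 1, s = 12 − 4·(-17) = 80, t = -19 − 4·27 = -127  (check: 281·80 + 177·(-127) = 1)
The row with r = 1 (the gcd) gives the Bezout coefficients s = 80, t = -127.
Result: 281 · (80) + 177 · (-127) = 1.

gcd(281, 177) = 1; s = 80, t = -127 (check: 281·80 + 177·(-127) = 1).


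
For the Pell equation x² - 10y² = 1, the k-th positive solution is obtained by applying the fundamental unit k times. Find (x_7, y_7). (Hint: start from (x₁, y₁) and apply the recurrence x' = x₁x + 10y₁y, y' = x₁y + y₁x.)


Step 1: Find the fundamental solution (x₁, y₁) of x² - 10y² = 1.
  Expand √10 as a continued fraction. a₀ = ⌊√10⌋ = 3; iterate m_{k+1} = d_k·a_k − m_k, d_{k+1} = (10 − m_{k+1}²)/d_k, a_{k+1} = ⌊(a₀ + m_{k+1})/d_{k+1}⌋ (starting m₀ = 0, d₀ = 1), with convergents p_k = a_k·p_{k-1} + p_{k-2}, q_k = a_k·q_{k-1} + q_{k-2} (p₋₁ = 1, q₋₁ = 0):
  k = 0: a₀ = 3; p₀/q₀ = 3/1; p₀² − 10·q₀² = 9 − 10 = -1.
  k = 1: m = 3, d = 1, a = ⌊(3 + 3)/1⌋ = 6; p/q = (6·3 + 1)/(6·1 + 0) = 19/6; p² − 10·q² = 361 − 360 = 1.
  The first convergent with p² − 10·q² = 1 gives the fundamental solution (x₁, y₁) = (19, 6).
Step 2: Apply the recurrence (x_{n+1}, y_{n+1}) = (x₁x_n + 10y₁y_n, x₁y_n + y₁x_n) repeatedly.
  From (x_1, y_1) = (19, 6): x_2 = 19·19 + 10·6·6 = 721; y_2 = 19·6 + 6·19 = 228.
  From (x_2, y_2) = (721, 228): x_3 = 19·721 + 10·6·228 = 27379; y_3 = 19·228 + 6·721 = 8658.
  From (x_3, y_3) = (27379, 8658): x_4 = 19·27379 + 10·6·8658 = 1039681; y_4 = 19·8658 + 6·27379 = 328776.
  From (x_4, y_4) = (1039681, 328776): x_5 = 19·1039681 + 10·6·328776 = 39480499; y_5 = 19·328776 + 6·1039681 = 12484830.
  From (x_5, y_5) = (39480499, 12484830): x_6 = 19·39480499 + 10·6·12484830 = 1499219281; y_6 = 19·12484830 + 6·39480499 = 474094764.
  From (x_6, y_6) = (1499219281, 474094764): x_7 = 19·1499219281 + 10·6·474094764 = 56930852179; y_7 = 19·474094764 + 6·1499219281 = 18003116202.
Step 3: Verify x_7² - 10·y_7² = 3241121929827149048041 - 3241121929827149048040 = 1 (should be 1). ✓

(x_1, y_1) = (19, 6); (x_7, y_7) = (56930852179, 18003116202).


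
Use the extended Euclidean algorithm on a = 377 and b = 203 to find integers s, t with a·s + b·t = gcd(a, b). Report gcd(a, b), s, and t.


Euclidean algorithm on (377, 203) — divide until remainder is 0:
  377 = 1 · 203 + 174
  203 = 1 · 174 + 29
  174 = 6 · 29 + 0
gcd(377, 203) = 29.
Track Bezout coefficients alongside the remainders: start with r₀ = 377 = a·1 + b·0 (s = 1, t = 0) and r₁ = 203 = a·0 + b·1 (s = 0, t = 1); each new remainder r_{k+1} = r_{k-1} − q_k·r_k inherits s_{k+1} = s_{k-1} − q_k·s_k, t_{k+1} = t_{k-1} − q_k·t_k, so r_k = a·s_k + b·t_k at every step:
  q = 1: r = 174, s = 1 − 1·0 = 1, t = 0 − 1·1 = -1  (check: 377·1 + 203·(-1) = 174)
  q = 1: r = 29, s = 0 − 1·1 = -1, t = 1 − 1·(-1) = 2  (check: 377·(-1) + 203·2 = 29)
The row with r = 29 (the gcd) gives the Bezout coefficients s = -1, t = 2.
Result: 377 · (-1) + 203 · (2) = 29.

gcd(377, 203) = 29; s = -1, t = 2 (check: 377·(-1) + 203·2 = 29).


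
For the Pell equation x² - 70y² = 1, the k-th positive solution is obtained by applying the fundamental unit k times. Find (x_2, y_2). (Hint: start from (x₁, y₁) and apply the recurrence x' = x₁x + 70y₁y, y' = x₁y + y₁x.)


Step 1: Find the fundamental solution (x₁, y₁) of x² - 70y² = 1.
  Expand √70 as a continued fraction. a₀ = ⌊√70⌋ = 8; iterate m_{k+1} = d_k·a_k − m_k, d_{k+1} = (70 − m_{k+1}²)/d_k, a_{k+1} = ⌊(a₀ + m_{k+1})/d_{k+1}⌋ (starting m₀ = 0, d₀ = 1), with convergents p_k = a_k·p_{k-1} + p_{k-2}, q_k = a_k·q_{k-1} + q_{k-2} (p₋₁ = 1, q₋₁ = 0):
  k = 0: a₀ = 8; p₀/q₀ = 8/1; p₀² − 70·q₀² = 64 − 70 = -6.
  k = 1: m = 8, d = 6, a = ⌊(8 + 8)/6⌋ = 2; p/q = (2·8 + 1)/(2·1 + 0) = 17/2; p² − 70·q² = 289 − 280 = 9.
  k = 2: m = 4, d = 9, a = ⌊(8 + 4)/9⌋ = 1; p/q = (1·17 + 8)/(1·2 + 1) = 25/3; p² − 70·q² = 625 − 630 = -5.
  k = 3: m = 5, d = 5, a = ⌊(8 + 5)/5⌋ = 2; p/q = (2·25 + 17)/(2·3 + 2) = 67/8; p² − 70·q² = 4489 − 4480 = 9.
  k = 4: m = 5, d = 9, a = ⌊(8 + 5)/9⌋ = 1; p/q = (1·67 + 25)/(1·8 + 3) = 92/11; p² − 70·q² = 8464 − 8470 = -6.
  k = 5: m = 4, d = 6, a = ⌊(8 + 4)/6⌋ = 2; p/q = (2·92 + 67)/(2·11 + 8) = 251/30; p² − 70·q² = 63001 − 63000 = 1.
  The first convergent with p² − 70·q² = 1 gives the fundamental solution (x₁, y₁) = (251, 30).
Step 2: Apply the recurrence (x_{n+1}, y_{n+1}) = (x₁x_n + 70y₁y_n, x₁y_n + y₁x_n) repeatedly.
  From (x_1, y_1) = (251, 30): x_2 = 251·251 + 70·30·30 = 126001; y_2 = 251·30 + 30·251 = 15060.
Step 3: Verify x_2² - 70·y_2² = 15876252001 - 15876252000 = 1 (should be 1). ✓

(x_1, y_1) = (251, 30); (x_2, y_2) = (126001, 15060).


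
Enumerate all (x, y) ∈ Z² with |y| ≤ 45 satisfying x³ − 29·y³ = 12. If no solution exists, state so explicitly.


The equation is x³ - 29y³ = 12. For fixed y, x³ = 29·y³ + 12, so a solution requires the RHS to be a perfect cube.
Strategy: iterate y from -45 to 45, compute RHS = 29·y³ + 12, and check whether it is a (positive or negative) perfect cube.
Check small values of y:
  y = 0: RHS = 12 is not a perfect cube.
  y = 1: RHS = 41 is not a perfect cube.
  y = -1: RHS = -17 is not a perfect cube.
  y = 2: RHS = 244 is not a perfect cube.
  y = -2: RHS = -220 is not a perfect cube.
  y = 3: RHS = 795 is not a perfect cube.
  y = -3: RHS = -771 is not a perfect cube.
Continuing the search up to |y| = 45 finds no solutions either.
No (x, y) in the scanned range satisfies the equation.

No integer solutions with |y| ≤ 45.


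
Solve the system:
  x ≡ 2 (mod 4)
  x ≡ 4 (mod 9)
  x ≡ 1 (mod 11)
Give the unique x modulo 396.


Moduli 4, 9, 11 are pairwise coprime; by CRT there is a unique solution modulo M = 4 · 9 · 11 = 396.
Solve pairwise, accumulating the modulus:
  Start with x ≡ 2 (mod 4).
  Combine with x ≡ 4 (mod 9): since gcd(4, 9) = 1, we get a unique residue mod 36.
    Write x = 2 + 4·t and substitute into x ≡ 4 (mod 9): 4·t ≡ 4 − 2 = 2 (mod 9).
    The inverse of 4 mod 9 is 7 (since 4·7 = 28 = 3·9 + 1), so t ≡ 7·2 = 14 ≡ 5 (mod 9).
    Then x = 2 + 4·5 = 22, valid modulo lcm(4, 9) = 36: x ≡ 22 (mod 36).
  Combine with x ≡ 1 (mod 11): since gcd(36, 11) = 1, we get a unique residue mod 396.
    Write x = 22 + 36·t and substitute into x ≡ 1 (mod 11): 36·t ≡ 1 − 22 = -21 (mod 11).
    Reduce coefficients mod 11: 3·t ≡ 1 (mod 11).
    The inverse of 3 mod 11 is 4 (since 3·4 = 12 = 1·11 + 1), so t ≡ 4·1 = 4 ≡ 4 (mod 11).
    Then x = 22 + 36·4 = 166, valid modulo lcm(36, 11) = 396: x ≡ 166 (mod 396).
Verify: 166 mod 4 = 2 ✓, 166 mod 9 = 4 ✓, 166 mod 11 = 1 ✓.

x ≡ 166 (mod 396).


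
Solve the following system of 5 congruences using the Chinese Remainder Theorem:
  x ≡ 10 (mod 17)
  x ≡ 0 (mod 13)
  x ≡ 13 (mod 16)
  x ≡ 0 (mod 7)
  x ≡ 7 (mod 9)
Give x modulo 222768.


Product of moduli M = 17 · 13 · 16 · 7 · 9 = 222768.
Merge one congruence at a time:
  Start: x ≡ 10 (mod 17).
  Combine with x ≡ 0 (mod 13); new modulus lcm = 221.
    Write x = 10 + 17·t and substitute into x ≡ 0 (mod 13): 17·t ≡ 0 − 10 = -10 (mod 13).
    Reduce coefficients mod 13: 4·t ≡ 3 (mod 13).
    The inverse of 4 mod 13 is 10 (since 4·10 = 40 = 3·13 + 1), so t ≡ 10·3 = 30 ≡ 4 (mod 13).
    Then x = 10 + 17·4 = 78, valid modulo lcm(17, 13) = 221: x ≡ 78 (mod 221).
  Combine with x ≡ 13 (mod 16); new modulus lcm = 3536.
    Write x = 78 + 221·t and substitute into x ≡ 13 (mod 16): 221·t ≡ 13 − 78 = -65 (mod 16).
    Reduce coefficients mod 16: 13·t ≡ 15 (mod 16).
    The inverse of 13 mod 16 is 5 (since 13·5 = 65 = 4·16 + 1), so t ≡ 5·15 = 75 ≡ 11 (mod 16).
    Then x = 78 + 221·11 = 2509, valid modulo lcm(221, 16) = 3536: x ≡ 2509 (mod 3536).
  Combine with x ≡ 0 (mod 7); new modulus lcm = 24752.
    Write x = 2509 + 3536·t and substitute into x ≡ 0 (mod 7): 3536·t ≡ 0 − 2509 = -2509 (mod 7).
    Reduce coefficients mod 7: 1·t ≡ 4 (mod 7).
    So t ≡ 4 (mod 7).
    Then x = 2509 + 3536·4 = 16653, valid modulo lcm(3536, 7) = 24752: x ≡ 16653 (mod 24752).
  Combine with x ≡ 7 (mod 9); new modulus lcm = 222768.
    Write x = 16653 + 24752·t and substitute into x ≡ 7 (mod 9): 24752·t ≡ 7 − 16653 = -16646 (mod 9).
    Reduce coefficients mod 9: 2·t ≡ 4 (mod 9).
    The inverse of 2 mod 9 is 5 (since 2·5 = 10 = 1·9 + 1), so t ≡ 5·4 = 20 ≡ 2 (mod 9).
    Then x = 16653 + 24752·2 = 66157, valid modulo lcm(24752, 9) = 222768: x ≡ 66157 (mod 222768).
Verify against each original: 66157 mod 17 = 10, 66157 mod 13 = 0, 66157 mod 16 = 13, 66157 mod 7 = 0, 66157 mod 9 = 7.

x ≡ 66157 (mod 222768).


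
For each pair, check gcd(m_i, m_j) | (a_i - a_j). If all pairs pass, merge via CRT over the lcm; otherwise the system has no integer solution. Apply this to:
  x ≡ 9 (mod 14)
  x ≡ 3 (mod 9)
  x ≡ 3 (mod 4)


Moduli 14, 9, 4 are not pairwise coprime, so CRT works modulo lcm(m_i) when all pairwise compatibility conditions hold.
Pairwise compatibility: gcd(m_i, m_j) must divide a_i - a_j for every pair.
Merge one congruence at a time:
  Start: x ≡ 9 (mod 14).
  Combine with x ≡ 3 (mod 9): gcd(14, 9) = 1; 3 - 9 = -6, which IS divisible by 1, so compatible.
    Write x = 9 + 14·t and substitute into x ≡ 3 (mod 9): 14·t ≡ 3 − 9 = -6 (mod 9).
    Reduce coefficients mod 9: 5·t ≡ 3 (mod 9).
    The inverse of 5 mod 9 is 2 (since 5·2 = 10 = 1·9 + 1), so t ≡ 2·3 = 6 ≡ 6 (mod 9).
    Then x = 9 + 14·6 = 93, valid modulo lcm(14, 9) = 126: x ≡ 93 (mod 126).
  Combine with x ≡ 3 (mod 4): gcd(126, 4) = 2; 3 - 93 = -90, which IS divisible by 2, so compatible.
    Write x = 93 + 126·t and substitute into x ≡ 3 (mod 4): 126·t ≡ 3 − 93 = -90 (mod 4).
    Divide the congruence (and modulus) by g = 2: 63·t ≡ -45 (mod 2).
    Reduce coefficients mod 2: 1·t ≡ 1 (mod 2).
    So t ≡ 1 (mod 2).
    Then x = 93 + 126·1 = 219, valid modulo lcm(126, 4) = 252: x ≡ 219 (mod 252).
Verify: 219 mod 14 = 9, 219 mod 9 = 3, 219 mod 4 = 3.

x ≡ 219 (mod 252).


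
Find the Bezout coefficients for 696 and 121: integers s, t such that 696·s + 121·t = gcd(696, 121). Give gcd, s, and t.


Euclidean algorithm on (696, 121) — divide until remainder is 0:
  696 = 5 · 121 + 91
  121 = 1 · 91 + 30
  91 = 3 · 30 + 1
  30 = 30 · 1 + 0
gcd(696, 121) = 1.
Track Bezout coefficients alongside the remainders: start with r₀ = 696 = a·1 + b·0 (s = 1, t = 0) and r₁ = 121 = a·0 + b·1 (s = 0, t = 1); each new remainder r_{k+1} = r_{k-1} − q_k·r_k inherits s_{k+1} = s_{k-1} − q_k·s_k, t_{k+1} = t_{k-1} − q_k·t_k, so r_k = a·s_k + b·t_k at every step:
  q = 5: r = 91, s = 1 − 5·0 = 1, t = 0 − 5·1 = -5  (check: 696·1 + 121·(-5) = 91)
  q = 1: r = 30, s = 0 − 1·1 = -1, t = 1 − 1·(-5) = 6  (check: 696·(-1) + 121·6 = 30)
  q = 3: r = 1, s = 1 − 3·(-1) = 4, t = -5 − 3·6 = -23  (check: 696·4 + 121·(-23) = 1)
The row with r = 1 (the gcd) gives the Bezout coefficients s = 4, t = -23.
Result: 696 · (4) + 121 · (-23) = 1.

gcd(696, 121) = 1; s = 4, t = -23 (check: 696·4 + 121·(-23) = 1).


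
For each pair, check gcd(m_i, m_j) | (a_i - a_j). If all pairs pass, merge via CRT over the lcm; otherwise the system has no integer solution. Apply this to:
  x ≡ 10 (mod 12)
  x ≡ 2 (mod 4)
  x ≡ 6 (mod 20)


Moduli 12, 4, 20 are not pairwise coprime, so CRT works modulo lcm(m_i) when all pairwise compatibility conditions hold.
Pairwise compatibility: gcd(m_i, m_j) must divide a_i - a_j for every pair.
Merge one congruence at a time:
  Start: x ≡ 10 (mod 12).
  Combine with x ≡ 2 (mod 4): gcd(12, 4) = 4; 2 - 10 = -8, which IS divisible by 4, so compatible.
    Write x = 10 + 12·t and substitute into x ≡ 2 (mod 4): 12·t ≡ 2 − 10 = -8 (mod 4).
    Divide the congruence (and modulus) by g = 4: 3·t ≡ -2 (mod 1).
    Modulo 1 every t works; take t = 0.
    Then x = 10 + 12·0 = 10, valid modulo lcm(12, 4) = 12: x ≡ 10 (mod 12).
  Combine with x ≡ 6 (mod 20): gcd(12, 20) = 4; 6 - 10 = -4, which IS divisible by 4, so compatible.
    Write x = 10 + 12·t and substitute into x ≡ 6 (mod 20): 12·t ≡ 6 − 10 = -4 (mod 20).
    Divide the congruence (and modulus) by g = 4: 3·t ≡ -1 (mod 5).
    Reduce coefficients mod 5: 3·t ≡ 4 (mod 5).
    The inverse of 3 mod 5 is 2 (since 3·2 = 6 = 1·5 + 1), so t ≡ 2·4 = 8 ≡ 3 (mod 5).
    Then x = 10 + 12·3 = 46, valid modulo lcm(12, 20) = 60: x ≡ 46 (mod 60).
Verify: 46 mod 12 = 10, 46 mod 4 = 2, 46 mod 20 = 6.

x ≡ 46 (mod 60).


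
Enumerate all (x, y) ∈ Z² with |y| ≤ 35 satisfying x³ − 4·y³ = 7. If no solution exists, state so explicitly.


The equation is x³ - 4y³ = 7. For fixed y, x³ = 4·y³ + 7, so a solution requires the RHS to be a perfect cube.
Strategy: iterate y from -35 to 35, compute RHS = 4·y³ + 7, and check whether it is a (positive or negative) perfect cube.
Check small values of y:
  y = 0: RHS = 7 is not a perfect cube.
  y = 1: RHS = 11 is not a perfect cube.
  y = -1: RHS = 3 is not a perfect cube.
  y = 2: RHS = 39 is not a perfect cube.
  y = -2: RHS = -25 is not a perfect cube.
  y = 3: RHS = 115 is not a perfect cube.
  y = -3: RHS = -101 is not a perfect cube.
Continuing the search up to |y| = 35 finds no solutions either.
No (x, y) in the scanned range satisfies the equation.

No integer solutions with |y| ≤ 35.


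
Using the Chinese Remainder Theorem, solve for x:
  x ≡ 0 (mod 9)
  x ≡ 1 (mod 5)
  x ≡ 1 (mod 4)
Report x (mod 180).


Moduli 9, 5, 4 are pairwise coprime; by CRT there is a unique solution modulo M = 9 · 5 · 4 = 180.
Solve pairwise, accumulating the modulus:
  Start with x ≡ 0 (mod 9).
  Combine with x ≡ 1 (mod 5): since gcd(9, 5) = 1, we get a unique residue mod 45.
    Write x = 0 + 9·t and substitute into x ≡ 1 (mod 5): 9·t ≡ 1 − 0 = 1 (mod 5).
    Reduce coefficients mod 5: 4·t ≡ 1 (mod 5).
    The inverse of 4 mod 5 is 4 (since 4·4 = 16 = 3·5 + 1), so t ≡ 4·1 = 4 ≡ 4 (mod 5).
    Then x = 0 + 9·4 = 36, valid modulo lcm(9, 5) = 45: x ≡ 36 (mod 45).
  Combine with x ≡ 1 (mod 4): since gcd(45, 4) = 1, we get a unique residue mod 180.
    Write x = 36 + 45·t and substitute into x ≡ 1 (mod 4): 45·t ≡ 1 − 36 = -35 (mod 4).
    Reduce coefficients mod 4: 1·t ≡ 1 (mod 4).
    So t ≡ 1 (mod 4).
    Then x = 36 + 45·1 = 81, valid modulo lcm(45, 4) = 180: x ≡ 81 (mod 180).
Verify: 81 mod 9 = 0 ✓, 81 mod 5 = 1 ✓, 81 mod 4 = 1 ✓.

x ≡ 81 (mod 180).


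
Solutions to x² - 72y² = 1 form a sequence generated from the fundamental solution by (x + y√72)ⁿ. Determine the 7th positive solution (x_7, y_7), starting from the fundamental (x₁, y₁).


Step 1: Find the fundamental solution (x₁, y₁) of x² - 72y² = 1.
  Expand √72 as a continued fraction. a₀ = ⌊√72⌋ = 8; iterate m_{k+1} = d_k·a_k − m_k, d_{k+1} = (72 − m_{k+1}²)/d_k, a_{k+1} = ⌊(a₀ + m_{k+1})/d_{k+1}⌋ (starting m₀ = 0, d₀ = 1), with convergents p_k = a_k·p_{k-1} + p_{k-2}, q_k = a_k·q_{k-1} + q_{k-2} (p₋₁ = 1, q₋₁ = 0):
  k = 0: a₀ = 8; p₀/q₀ = 8/1; p₀² − 72·q₀² = 64 − 72 = -8.
  k = 1: m = 8, d = 8, a = ⌊(8 + 8)/8⌋ = 2; p/q = (2·8 + 1)/(2·1 + 0) = 17/2; p² − 72·q² = 289 − 288 = 1.
  The first convergent with p² − 72·q² = 1 gives the fundamental solution (x₁, y₁) = (17, 2).
Step 2: Apply the recurrence (x_{n+1}, y_{n+1}) = (x₁x_n + 72y₁y_n, x₁y_n + y₁x_n) repeatedly.
  From (x_1, y_1) = (17, 2): x_2 = 17·17 + 72·2·2 = 577; y_2 = 17·2 + 2·17 = 68.
  From (x_2, y_2) = (577, 68): x_3 = 17·577 + 72·2·68 = 19601; y_3 = 17·68 + 2·577 = 2310.
  From (x_3, y_3) = (19601, 2310): x_4 = 17·19601 + 72·2·2310 = 665857; y_4 = 17·2310 + 2·19601 = 78472.
  From (x_4, y_4) = (665857, 78472): x_5 = 17·665857 + 72·2·78472 = 22619537; y_5 = 17·78472 + 2·665857 = 2665738.
  From (x_5, y_5) = (22619537, 2665738): x_6 = 17·22619537 + 72·2·2665738 = 768398401; y_6 = 17·2665738 + 2·22619537 = 90556620.
  From (x_6, y_6) = (768398401, 90556620): x_7 = 17·768398401 + 72·2·90556620 = 26102926097; y_7 = 17·90556620 + 2·768398401 = 3076259342.
Step 3: Verify x_7² - 72·y_7² = 681362750825443653409 - 681362750825443653408 = 1 (should be 1). ✓

(x_1, y_1) = (17, 2); (x_7, y_7) = (26102926097, 3076259342).


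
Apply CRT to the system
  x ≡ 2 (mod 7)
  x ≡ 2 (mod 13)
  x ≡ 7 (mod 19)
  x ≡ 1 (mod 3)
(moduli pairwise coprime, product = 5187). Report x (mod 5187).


Product of moduli M = 7 · 13 · 19 · 3 = 5187.
Merge one congruence at a time:
  Start: x ≡ 2 (mod 7).
  Combine with x ≡ 2 (mod 13); new modulus lcm = 91.
    Write x = 2 + 7·t and substitute into x ≡ 2 (mod 13): 7·t ≡ 2 − 2 = 0 (mod 13).
    The inverse of 7 mod 13 is 2 (since 7·2 = 14 = 1·13 + 1), so t ≡ 2·0 = 0 ≡ 0 (mod 13).
    Then x = 2 + 7·0 = 2, valid modulo lcm(7, 13) = 91: x ≡ 2 (mod 91).
  Combine with x ≡ 7 (mod 19); new modulus lcm = 1729.
    Write x = 2 + 91·t and substitute into x ≡ 7 (mod 19): 91·t ≡ 7 − 2 = 5 (mod 19).
    Reduce coefficients mod 19: 15·t ≡ 5 (mod 19).
    The inverse of 15 mod 19 is 14 (since 15·14 = 210 = 11·19 + 1), so t ≡ 14·5 = 70 ≡ 13 (mod 19).
    Then x = 2 + 91·13 = 1185, valid modulo lcm(91, 19) = 1729: x ≡ 1185 (mod 1729).
  Combine with x ≡ 1 (mod 3); new modulus lcm = 5187.
    Write x = 1185 + 1729·t and substitute into x ≡ 1 (mod 3): 1729·t ≡ 1 − 1185 = -1184 (mod 3).
    Reduce coefficients mod 3: 1·t ≡ 1 (mod 3).
    So t ≡ 1 (mod 3).
    Then x = 1185 + 1729·1 = 2914, valid modulo lcm(1729, 3) = 5187: x ≡ 2914 (mod 5187).
Verify against each original: 2914 mod 7 = 2, 2914 mod 13 = 2, 2914 mod 19 = 7, 2914 mod 3 = 1.

x ≡ 2914 (mod 5187).


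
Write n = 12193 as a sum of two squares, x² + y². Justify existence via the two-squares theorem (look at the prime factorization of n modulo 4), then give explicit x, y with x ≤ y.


Step 1: Factor n = 12193 = 89 · 137.
Step 2: Check the mod-4 condition on each prime factor: 89 ≡ 1 (mod 4), exponent 1; 137 ≡ 1 (mod 4), exponent 1.
All primes ≡ 3 (mod 4) appear to even exponent (or don't appear), so by the two-squares theorem n IS expressible as a sum of two squares.
Step 3: Build a representation. Here n = 89 · 137 is a product of primes ≡ 1 (mod 4). Each prime p ≡ 1 (mod 4) is itself a sum of two squares; find a² by testing p − a² for a perfect square:
  89: 89 − 1² = 88, 89 − 2² = 85, 89 − 3² = 80, 89 − 4² = 73, 89 − 5² = 64 = 8² ⇒ 89 = 5² + 8².
  137: 137 − 1² = 136, 137 − 2² = 133, 137 − 3² = 128, 137 − 4² = 121 = 11² ⇒ 137 = 4² + 11².
  Combine using the Brahmagupta–Fibonacci identity (a² + b²)(c² + d²) = (ac − bd)² + (ad + bc)² = (ac + bd)² + (ad − bc)²:
  89 · 137 = 12193: from (5² + 8²)(4² + 11²), take (5·4 − 8·11, 5·11 + 8·4) = (20 − 88, 55 + 32) = (-68, 87); dropping signs (only squares matter) gives (68, 87); check 68² + 87² = 4624 + 7569 = 12193 ✓.
Step 4: Order so x ≤ y and verify: 68² + 87² = 4624 + 7569 = 12193 = n. ✓

n = 12193 = 68² + 87² (one valid representation with x ≤ y).


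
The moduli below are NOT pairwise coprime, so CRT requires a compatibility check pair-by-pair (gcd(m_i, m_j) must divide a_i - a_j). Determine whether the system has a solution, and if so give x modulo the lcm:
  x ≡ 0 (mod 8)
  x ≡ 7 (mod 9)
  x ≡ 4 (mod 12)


Moduli 8, 9, 12 are not pairwise coprime, so CRT works modulo lcm(m_i) when all pairwise compatibility conditions hold.
Pairwise compatibility: gcd(m_i, m_j) must divide a_i - a_j for every pair.
Merge one congruence at a time:
  Start: x ≡ 0 (mod 8).
  Combine with x ≡ 7 (mod 9): gcd(8, 9) = 1; 7 - 0 = 7, which IS divisible by 1, so compatible.
    Write x = 0 + 8·t and substitute into x ≡ 7 (mod 9): 8·t ≡ 7 − 0 = 7 (mod 9).
    The inverse of 8 mod 9 is 8 (since 8·8 = 64 = 7·9 + 1), so t ≡ 8·7 = 56 ≡ 2 (mod 9).
    Then x = 0 + 8·2 = 16, valid modulo lcm(8, 9) = 72: x ≡ 16 (mod 72).
  Combine with x ≡ 4 (mod 12): gcd(72, 12) = 12; 4 - 16 = -12, which IS divisible by 12, so compatible.
    Write x = 16 + 72·t and substitute into x ≡ 4 (mod 12): 72·t ≡ 4 − 16 = -12 (mod 12).
    Divide the congruence (and modulus) by g = 12: 6·t ≡ -1 (mod 1).
    Modulo 1 every t works; take t = 0.
    Then x = 16 + 72·0 = 16, valid modulo lcm(72, 12) = 72: x ≡ 16 (mod 72).
Verify: 16 mod 8 = 0, 16 mod 9 = 7, 16 mod 12 = 4.

x ≡ 16 (mod 72).


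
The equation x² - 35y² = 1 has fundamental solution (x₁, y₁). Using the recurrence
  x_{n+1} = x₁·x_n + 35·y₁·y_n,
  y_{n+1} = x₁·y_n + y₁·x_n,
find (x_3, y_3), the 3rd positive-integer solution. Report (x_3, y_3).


Step 1: Find the fundamental solution (x₁, y₁) of x² - 35y² = 1.
  Expand √35 as a continued fraction. a₀ = ⌊√35⌋ = 5; iterate m_{k+1} = d_k·a_k − m_k, d_{k+1} = (35 − m_{k+1}²)/d_k, a_{k+1} = ⌊(a₀ + m_{k+1})/d_{k+1}⌋ (starting m₀ = 0, d₀ = 1), with convergents p_k = a_k·p_{k-1} + p_{k-2}, q_k = a_k·q_{k-1} + q_{k-2} (p₋₁ = 1, q₋₁ = 0):
  k = 0: a₀ = 5; p₀/q₀ = 5/1; p₀² − 35·q₀² = 25 − 35 = -10.
  k = 1: m = 5, d = 10, a = ⌊(5 + 5)/10⌋ = 1; p/q = (1·5 + 1)/(1·1 + 0) = 6/1; p² − 35·q² = 36 − 35 = 1.
  The first convergent with p² − 35·q² = 1 gives the fundamental solution (x₁, y₁) = (6, 1).
Step 2: Apply the recurrence (x_{n+1}, y_{n+1}) = (x₁x_n + 35y₁y_n, x₁y_n + y₁x_n) repeatedly.
  From (x_1, y_1) = (6, 1): x_2 = 6·6 + 35·1·1 = 71; y_2 = 6·1 + 1·6 = 12.
  From (x_2, y_2) = (71, 12): x_3 = 6·71 + 35·1·12 = 846; y_3 = 6·12 + 1·71 = 143.
Step 3: Verify x_3² - 35·y_3² = 715716 - 715715 = 1 (should be 1). ✓

(x_1, y_1) = (6, 1); (x_3, y_3) = (846, 143).


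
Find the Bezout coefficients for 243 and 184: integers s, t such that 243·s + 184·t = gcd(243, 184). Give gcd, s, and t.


Euclidean algorithm on (243, 184) — divide until remainder is 0:
  243 = 1 · 184 + 59
  184 = 3 · 59 + 7
  59 = 8 · 7 + 3
  7 = 2 · 3 + 1
  3 = 3 · 1 + 0
gcd(243, 184) = 1.
Track Bezout coefficients alongside the remainders: start with r₀ = 243 = a·1 + b·0 (s = 1, t = 0) and r₁ = 184 = a·0 + b·1 (s = 0, t = 1); each new remainder r_{k+1} = r_{k-1} − q_k·r_k inherits s_{k+1} = s_{k-1} − q_k·s_k, t_{k+1} = t_{k-1} − q_k·t_k, so r_k = a·s_k + b·t_k at every step:
  q = 1: r = 59, s = 1 − 1·0 = 1, t = 0 − 1·1 = -1  (check: 243·1 + 184·(-1) = 59)
  q = 3: r = 7, s = 0 − 3·1 = -3, t = 1 − 3·(-1) = 4  (check: 243·(-3) + 184·4 = 7)
  q = 8: r = 3, s = 1 − 8·(-3) = 25, t = -1 − 8·4 = -33  (check: 243·25 + 184·(-33) = 3)
  q = 2: r = 1, s = -3 − 2·25 = -53, t = 4 − 2·(-33) = 70  (check: 243·(-53) + 184·70 = 1)
The row with r = 1 (the gcd) gives the Bezout coefficients s = -53, t = 70.
Result: 243 · (-53) + 184 · (70) = 1.

gcd(243, 184) = 1; s = -53, t = 70 (check: 243·(-53) + 184·70 = 1).
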